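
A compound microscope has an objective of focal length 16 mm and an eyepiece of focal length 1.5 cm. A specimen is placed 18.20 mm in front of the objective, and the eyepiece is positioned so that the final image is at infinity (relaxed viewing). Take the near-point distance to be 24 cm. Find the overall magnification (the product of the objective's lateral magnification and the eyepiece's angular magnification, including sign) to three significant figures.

Convert to cm: f_obj = 16 mm = 1.6 cm; d_o = 18.20 mm = 1.82 cm.
Objective: 1/d_i = 1/f_obj - 1/d_o = 1/1.6 - 1/1.82 = 0.07555 cm^-1, so d_i = 13.236 cm.
m_obj = -d_i/d_o = -13.236/1.82 = -7.273.
Eyepiece angular magnification (image at infinity): M_eye = D/f_e = 24/1.5 = 16.000.
Overall M = m_obj x M_eye = (-7.273)(16.000) = -116.36.

-116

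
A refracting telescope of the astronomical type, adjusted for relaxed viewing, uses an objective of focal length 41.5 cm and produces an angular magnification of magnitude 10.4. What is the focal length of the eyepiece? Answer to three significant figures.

3.99 cm

|M| = f_obj/f_eye, so f_eye = f_obj/|M| = 41.5/10.4 = 3.990 cm.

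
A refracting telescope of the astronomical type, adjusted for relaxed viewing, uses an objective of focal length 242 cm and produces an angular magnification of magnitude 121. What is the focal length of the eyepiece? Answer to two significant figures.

|M| = f_obj/f_eye, so f_eye = f_obj/|M| = 242/121.0 = 2.000 cm.

2.0 cm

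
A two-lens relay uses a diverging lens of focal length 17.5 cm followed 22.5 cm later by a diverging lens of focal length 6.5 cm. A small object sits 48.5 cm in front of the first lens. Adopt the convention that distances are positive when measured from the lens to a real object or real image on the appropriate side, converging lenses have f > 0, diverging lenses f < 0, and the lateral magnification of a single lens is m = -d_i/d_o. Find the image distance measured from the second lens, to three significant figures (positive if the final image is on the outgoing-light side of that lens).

Lens 1: 1/d_i1 = 1/f_1 - 1/d_o1 = 1/(-17.5) - 1/48.5 = -0.07776 cm^-1, so d_i1 = -12.860 cm.
With d_i1 < 0 the first image is virtual and lies on the object side; the object distance for lens 2 is d_o2 = 22.5 - (-12.860) = 35.360 cm.
Lens 2: 1/d_i2 = 1/f_2 - 1/d_o2 = 1/(-6.5) - 1/(35.360) = -0.18213 cm^-1, so d_i2 = -5.491 cm.

-5.49 cm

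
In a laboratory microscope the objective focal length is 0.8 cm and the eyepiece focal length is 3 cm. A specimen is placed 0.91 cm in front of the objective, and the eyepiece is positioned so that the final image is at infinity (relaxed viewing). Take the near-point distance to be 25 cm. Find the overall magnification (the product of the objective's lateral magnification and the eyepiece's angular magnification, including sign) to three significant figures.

-60.6

Objective: 1/d_i = 1/f_obj - 1/d_o = 1/0.8 - 1/0.91 = 0.15110 cm^-1, so d_i = 6.618 cm.
m_obj = -d_i/d_o = -6.618/0.91 = -7.273.
Eyepiece angular magnification (image at infinity): M_eye = D/f_e = 25/3 = 8.333.
Overall M = m_obj x M_eye = (-7.273)(8.333) = -60.61.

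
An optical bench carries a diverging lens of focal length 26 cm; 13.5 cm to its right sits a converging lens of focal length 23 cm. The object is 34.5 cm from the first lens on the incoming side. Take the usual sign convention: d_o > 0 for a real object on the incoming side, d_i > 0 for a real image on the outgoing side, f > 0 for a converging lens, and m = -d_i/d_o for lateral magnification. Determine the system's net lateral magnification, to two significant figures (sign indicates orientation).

-1.9

Lens 1: 1/d_i1 = 1/f_1 - 1/d_o1 = 1/(-26) - 1/34.5 = -0.06745 cm^-1, so d_i1 = -14.826 cm.
m_1 = -(-14.826)/34.5 = 0.4298.
The intermediate image is virtual, 14.826 cm to the left of lens 1, so d_o2 = L - d_i1 = 13.5 - (-14.826) = 28.326 cm.
Lens 2: 1/d_i2 = 1/f_2 - 1/d_o2 = 1/23 - 1/(28.326) = 0.00818 cm^-1, so d_i2 = 122.316 cm.
m_2 = -(122.316)/(28.326) = -4.3181.
The system's lateral magnification is m_1 m_2 = (0.4298)(-4.3181) = -1.8557.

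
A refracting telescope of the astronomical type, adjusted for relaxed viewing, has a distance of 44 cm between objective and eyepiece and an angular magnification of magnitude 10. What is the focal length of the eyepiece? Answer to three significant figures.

4.00 cm

In normal adjustment the tube length equals f_obj + f_eye and |M| = f_obj/f_eye.
So f_obj = 10 f_eye and 10 f_eye + f_eye = 44 cm, giving f_eye = 44/11 = 4.000 cm and f_obj = 40.000 cm.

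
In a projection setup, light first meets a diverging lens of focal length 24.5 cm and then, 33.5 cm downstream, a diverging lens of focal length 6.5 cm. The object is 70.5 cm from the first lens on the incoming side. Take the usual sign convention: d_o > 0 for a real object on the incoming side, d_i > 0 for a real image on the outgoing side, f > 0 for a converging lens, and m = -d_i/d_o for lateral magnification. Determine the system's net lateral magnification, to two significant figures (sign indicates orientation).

0.029

First lens: d_i1 = 1/(1/(-24.5) - 1/70.5) = -18.182 cm.
m_1 = -(-18.182)/70.5 = 0.2579.
The intermediate image is virtual, 18.182 cm to the left of lens 1, so d_o2 = L - d_i1 = 33.5 - (-18.182) = 51.682 cm.
Second lens: d_i2 = 1/(1/(-6.5) - 1/(51.682)) = -5.774 cm.
m_2 = -(-5.774)/(51.682) = 0.1117.
The system's lateral magnification is m_1 m_2 = (0.2579)(0.1117) = 0.0288.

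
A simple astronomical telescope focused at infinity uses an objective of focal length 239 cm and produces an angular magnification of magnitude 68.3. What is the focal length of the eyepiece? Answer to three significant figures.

|M| = f_obj/f_eye, so f_eye = f_obj/|M| = 239/68.3 = 3.499 cm.

3.50 cm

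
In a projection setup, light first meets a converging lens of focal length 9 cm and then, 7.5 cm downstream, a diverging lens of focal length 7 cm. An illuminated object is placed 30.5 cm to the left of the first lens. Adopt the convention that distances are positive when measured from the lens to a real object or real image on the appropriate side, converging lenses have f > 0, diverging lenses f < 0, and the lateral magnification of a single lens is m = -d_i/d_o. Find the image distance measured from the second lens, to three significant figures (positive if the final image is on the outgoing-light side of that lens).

Lens 1: 1/d_i1 = 1/f_1 - 1/d_o1 = 1/9 - 1/30.5 = 0.07832 cm^-1, so d_i1 = 12.767 cm.
This image would form 12.767 cm past lens 1, i.e. 5.267 cm beyond lens 2, so it is a virtual object for lens 2: d_o2 = 7.5 - 12.767 = -5.267 cm.
Lens 2: 1/d_i2 = 1/f_2 - 1/d_o2 = 1/(-7) - 1/(-5.267) = 0.04699 cm^-1, so d_i2 = 21.282 cm.

21.3 cm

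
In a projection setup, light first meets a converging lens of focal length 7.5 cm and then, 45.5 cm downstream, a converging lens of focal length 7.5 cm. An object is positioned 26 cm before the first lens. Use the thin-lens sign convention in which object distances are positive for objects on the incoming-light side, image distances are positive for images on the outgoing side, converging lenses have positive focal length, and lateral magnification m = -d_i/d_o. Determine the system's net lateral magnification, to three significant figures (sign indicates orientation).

Applying the thin-lens equation to the first lens, 1/7.5 = 1/26 + 1/d_i1, which gives d_i1 = 10.541 cm.
Its lateral magnification is m_1 = -d_i1/d_o1 = -(10.541)/26 = -0.4054.
The intermediate image is 10.541 cm to the right of lens 1, so d_o2 = L - d_i1 = 45.5 - 10.541 = 34.959 cm.
Applying the thin-lens equation again with f_2 = 7.5 cm and d_o2 = 34.959 cm gives d_i2 = 9.548 cm.
m_2 = -(9.548)/(34.959) = -0.2731.
Overall magnification: m = m_1 m_2 = 0.1107.

0.111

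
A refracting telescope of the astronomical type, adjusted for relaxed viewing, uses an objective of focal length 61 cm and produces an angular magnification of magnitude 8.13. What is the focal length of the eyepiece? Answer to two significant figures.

|M| = f_obj/f_eye, so f_eye = f_obj/|M| = 61/8.13 = 7.503 cm.

7.5 cm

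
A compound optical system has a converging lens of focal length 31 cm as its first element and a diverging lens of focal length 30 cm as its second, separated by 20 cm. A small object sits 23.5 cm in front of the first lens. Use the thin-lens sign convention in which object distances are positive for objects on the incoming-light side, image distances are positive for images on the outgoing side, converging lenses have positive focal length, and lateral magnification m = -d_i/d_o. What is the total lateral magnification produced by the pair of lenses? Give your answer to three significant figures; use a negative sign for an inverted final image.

0.843

Lens 1: 1/d_i1 = 1/f_1 - 1/d_o1 = 1/31 - 1/23.5 = -0.01030 cm^-1, so d_i1 = -97.133 cm.
m_1 = -(-97.133)/23.5 = 4.1333.
The intermediate image is virtual, 97.133 cm to the left of lens 1, so d_o2 = L - d_i1 = 20 - (-97.133) = 117.133 cm.
Lens 2: 1/d_i2 = 1/f_2 - 1/d_o2 = 1/(-30) - 1/(117.133) = -0.04187 cm^-1, so d_i2 = -23.883 cm.
m_2 = -(-23.883)/(117.133) = 0.2039.
Overall magnification: m = m_1 m_2 = 0.8428.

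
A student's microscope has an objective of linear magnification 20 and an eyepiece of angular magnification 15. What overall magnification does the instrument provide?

The overall magnification of a compound microscope is the product of the objective and eyepiece magnifications:
M = M_obj x M_eye = 20 x 15 = 300.

300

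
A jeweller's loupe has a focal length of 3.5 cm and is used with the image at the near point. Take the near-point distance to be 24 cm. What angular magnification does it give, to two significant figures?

7.9

M = 1 + D/f = 1 + 24/3.5 = 7.857.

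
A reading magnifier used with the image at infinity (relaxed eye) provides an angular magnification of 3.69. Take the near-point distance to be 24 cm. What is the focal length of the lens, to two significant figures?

6.5 cm

For the image at infinity, M = D/f.
f = D/M = 24/3.69 = 6.504 cm.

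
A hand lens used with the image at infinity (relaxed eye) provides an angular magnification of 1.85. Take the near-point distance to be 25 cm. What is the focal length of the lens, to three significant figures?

13.5 cm

For the image at infinity, M = D/f.
f = D/M = 25/1.85 = 13.514 cm.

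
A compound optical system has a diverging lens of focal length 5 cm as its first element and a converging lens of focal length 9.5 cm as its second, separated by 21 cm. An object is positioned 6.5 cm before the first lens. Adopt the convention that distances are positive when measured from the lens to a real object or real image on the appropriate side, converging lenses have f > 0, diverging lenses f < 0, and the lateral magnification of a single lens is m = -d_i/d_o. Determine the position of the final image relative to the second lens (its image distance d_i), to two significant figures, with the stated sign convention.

Applying the thin-lens equation to the first lens, 1/(-5) = 1/6.5 + 1/d_i1, which gives d_i1 = -2.826 cm.
With d_i1 < 0 the first image is virtual and lies on the object side; the object distance for lens 2 is d_o2 = 21 - (-2.826) = 23.826 cm.
Applying the thin-lens equation again with f_2 = 9.5 cm and d_o2 = 23.826 cm gives d_i2 = 15.800 cm.

16 cm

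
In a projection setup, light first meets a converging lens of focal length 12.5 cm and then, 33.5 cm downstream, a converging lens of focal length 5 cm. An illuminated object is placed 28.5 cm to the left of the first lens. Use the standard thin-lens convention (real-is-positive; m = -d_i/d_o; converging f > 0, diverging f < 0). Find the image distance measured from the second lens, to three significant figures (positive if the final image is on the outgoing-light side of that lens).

9.01 cm

Lens 1: 1/d_i1 = 1/f_1 - 1/d_o1 = 1/12.5 - 1/28.5 = 0.04491 cm^-1, so d_i1 = 22.266 cm.
The intermediate image is 22.266 cm to the right of lens 1, so d_o2 = L - d_i1 = 33.5 - 22.266 = 11.234 cm.
Lens 2: 1/d_i2 = 1/f_2 - 1/d_o2 = 1/5 - 1/(11.234) = 0.11099 cm^-1, so d_i2 = 9.010 cm.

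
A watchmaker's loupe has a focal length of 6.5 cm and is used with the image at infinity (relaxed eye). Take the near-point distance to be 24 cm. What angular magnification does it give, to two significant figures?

3.7

M = D/f = 24/6.5 = 3.692.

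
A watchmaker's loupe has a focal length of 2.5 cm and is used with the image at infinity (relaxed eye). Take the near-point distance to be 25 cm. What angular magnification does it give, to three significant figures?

10.0

M = D/f = 25/2.5 = 10.000.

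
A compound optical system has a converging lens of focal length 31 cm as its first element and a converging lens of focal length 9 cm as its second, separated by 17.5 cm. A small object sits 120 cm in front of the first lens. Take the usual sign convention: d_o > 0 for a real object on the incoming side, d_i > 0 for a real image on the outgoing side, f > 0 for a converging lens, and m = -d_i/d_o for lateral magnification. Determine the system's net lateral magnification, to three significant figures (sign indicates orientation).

First lens: d_i1 = 1/(1/31 - 1/120) = 41.798 cm.
m_1 = -(41.798)/120 = -0.3483.
This image would form 41.798 cm past lens 1, i.e. 24.298 cm beyond lens 2, so it is a virtual object for lens 2: d_o2 = 17.5 - 41.798 = -24.298 cm.
Second lens: d_i2 = 1/(1/9 - 1/(-24.298)) = 6.567 cm.
m_2 = -(6.567)/(-24.298) = 0.2703.
The system's lateral magnification is m_1 m_2 = (-0.3483)(0.2703) = -0.0941.

-0.0941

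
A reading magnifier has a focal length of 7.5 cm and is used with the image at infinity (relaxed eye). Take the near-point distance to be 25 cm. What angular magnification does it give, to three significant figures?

M = D/f = 25/7.5 = 3.333.

3.33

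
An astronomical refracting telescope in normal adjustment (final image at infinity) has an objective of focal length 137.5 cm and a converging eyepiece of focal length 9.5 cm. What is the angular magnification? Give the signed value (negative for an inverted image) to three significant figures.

M = -f_obj/f_eye = -137.5/(9.5) = -14.474.

-14.5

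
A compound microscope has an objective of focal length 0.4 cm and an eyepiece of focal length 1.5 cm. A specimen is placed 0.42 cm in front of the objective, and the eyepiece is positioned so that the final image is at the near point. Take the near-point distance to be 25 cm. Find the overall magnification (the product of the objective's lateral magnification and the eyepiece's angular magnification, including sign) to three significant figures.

Objective: 1/d_i = 1/f_obj - 1/d_o = 1/0.4 - 1/0.42 = 0.11905 cm^-1, so d_i = 8.400 cm.
m_obj = -d_i/d_o = -8.400/0.42 = -20.000.
Eyepiece angular magnification (image at near point): M_eye = 1 + D/f_e = 1 + 25/1.5 = 17.667.
Overall M = m_obj x M_eye = (-20.000)(17.667) = -353.33.

-353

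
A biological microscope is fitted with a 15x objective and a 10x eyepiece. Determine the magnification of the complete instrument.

The overall magnification of a compound microscope is the product of the objective and eyepiece magnifications:
M = M_obj x M_eye = 15 x 10 = 150.

150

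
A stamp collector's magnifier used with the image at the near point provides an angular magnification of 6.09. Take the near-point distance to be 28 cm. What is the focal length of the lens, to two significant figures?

For the image at the near point, M = 1 + D/f.
f = D/(M - 1) = 28/(6.09 - 1) = 5.501 cm.

5.5 cm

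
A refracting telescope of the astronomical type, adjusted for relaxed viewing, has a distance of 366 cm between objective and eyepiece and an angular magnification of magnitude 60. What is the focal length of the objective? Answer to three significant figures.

360 cm

In normal adjustment the tube length equals f_obj + f_eye and |M| = f_obj/f_eye.
So f_obj = 60 f_eye and 60 f_eye + f_eye = 366 cm, giving f_eye = 366/61 = 6.000 cm and f_obj = 360.000 cm.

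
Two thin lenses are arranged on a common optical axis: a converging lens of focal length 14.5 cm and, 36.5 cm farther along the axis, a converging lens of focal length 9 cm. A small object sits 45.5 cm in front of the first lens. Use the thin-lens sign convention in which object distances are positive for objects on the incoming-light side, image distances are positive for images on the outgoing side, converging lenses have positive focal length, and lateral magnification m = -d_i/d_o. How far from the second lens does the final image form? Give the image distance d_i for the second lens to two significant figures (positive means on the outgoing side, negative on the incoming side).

First lens: d_i1 = 1/(1/14.5 - 1/45.5) = 21.282 cm.
The intermediate image is 21.282 cm to the right of lens 1, so d_o2 = L - d_i1 = 36.5 - 21.282 = 15.218 cm.
Second lens: d_i2 = 1/(1/9 - 1/(15.218)) = 22.027 cm.

22 cm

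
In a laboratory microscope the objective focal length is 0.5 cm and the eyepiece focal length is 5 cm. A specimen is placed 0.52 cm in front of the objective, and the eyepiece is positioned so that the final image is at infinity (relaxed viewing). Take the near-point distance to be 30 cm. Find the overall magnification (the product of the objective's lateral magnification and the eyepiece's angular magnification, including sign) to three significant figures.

-150

Objective: 1/d_i = 1/f_obj - 1/d_o = 1/0.5 - 1/0.52 = 0.07692 cm^-1, so d_i = 13.000 cm.
m_obj = -d_i/d_o = -13.000/0.52 = -25.000.
Eyepiece angular magnification (image at infinity): M_eye = D/f_e = 30/5 = 6.000.
Overall M = m_obj x M_eye = (-25.000)(6.000) = -150.00.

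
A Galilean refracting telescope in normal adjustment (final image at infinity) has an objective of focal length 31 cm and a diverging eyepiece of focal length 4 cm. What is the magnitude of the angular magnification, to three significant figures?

7.75

|M| = f_obj/|f_eye| = 31/4 = 7.750.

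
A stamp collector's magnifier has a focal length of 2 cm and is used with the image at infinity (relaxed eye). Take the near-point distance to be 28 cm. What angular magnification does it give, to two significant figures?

14

M = D/f = 28/2 = 14.000.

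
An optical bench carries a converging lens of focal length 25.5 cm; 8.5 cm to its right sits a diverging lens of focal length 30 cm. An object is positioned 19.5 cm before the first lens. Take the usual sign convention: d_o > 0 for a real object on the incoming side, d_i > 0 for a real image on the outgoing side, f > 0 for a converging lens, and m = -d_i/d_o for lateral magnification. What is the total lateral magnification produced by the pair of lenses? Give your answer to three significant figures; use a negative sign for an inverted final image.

First lens: d_i1 = 1/(1/25.5 - 1/19.5) = -82.875 cm.
m_1 = -(-82.875)/19.5 = 4.2500.
With d_i1 < 0 the first image is virtual and lies on the object side; the object distance for lens 2 is d_o2 = 8.5 - (-82.875) = 91.375 cm.
Second lens: d_i2 = 1/(1/(-30) - 1/(91.375)) = -22.585 cm.
m_2 = -(-22.585)/(91.375) = 0.2472.
Total m = m_1 x m_2 = (4.2500)(0.2472) = 1.0505.

1.05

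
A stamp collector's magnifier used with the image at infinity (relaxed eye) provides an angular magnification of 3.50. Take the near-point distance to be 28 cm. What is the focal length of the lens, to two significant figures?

For the image at infinity, M = D/f.
f = D/M = 28/3.5 = 8.000 cm.

8.0 cm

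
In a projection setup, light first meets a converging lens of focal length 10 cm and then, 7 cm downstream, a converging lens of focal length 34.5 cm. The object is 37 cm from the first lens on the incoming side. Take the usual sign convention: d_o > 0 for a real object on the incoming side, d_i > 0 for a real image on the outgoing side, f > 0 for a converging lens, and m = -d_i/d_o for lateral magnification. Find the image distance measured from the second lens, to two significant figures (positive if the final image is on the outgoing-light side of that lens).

Lens 1: 1/d_i1 = 1/f_1 - 1/d_o1 = 1/10 - 1/37 = 0.07297 cm^-1, so d_i1 = 13.704 cm.
Since 13.704 cm > 7 cm, the first image lies past the second lens and serves as a virtual object: d_o2 = L - d_i1 = -6.704 cm.
Lens 2: 1/d_i2 = 1/f_2 - 1/d_o2 = 1/34.5 - 1/(-6.704) = 0.17816 cm^-1, so d_i2 = 5.613 cm.

5.6 cm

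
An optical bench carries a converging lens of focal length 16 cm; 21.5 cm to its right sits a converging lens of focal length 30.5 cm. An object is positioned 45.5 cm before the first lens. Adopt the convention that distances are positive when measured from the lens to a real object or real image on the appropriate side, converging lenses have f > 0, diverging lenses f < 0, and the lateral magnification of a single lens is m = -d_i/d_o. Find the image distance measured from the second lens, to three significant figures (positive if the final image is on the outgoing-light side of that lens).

Lens 1: 1/d_i1 = 1/f_1 - 1/d_o1 = 1/16 - 1/45.5 = 0.04052 cm^-1, so d_i1 = 24.678 cm.
This image would form 24.678 cm past lens 1, i.e. 3.178 cm beyond lens 2, so it is a virtual object for lens 2: d_o2 = 21.5 - 24.678 = -3.178 cm.
Lens 2: 1/d_i2 = 1/f_2 - 1/d_o2 = 1/30.5 - 1/(-3.178) = 0.34745 cm^-1, so d_i2 = 2.878 cm.

2.88 cm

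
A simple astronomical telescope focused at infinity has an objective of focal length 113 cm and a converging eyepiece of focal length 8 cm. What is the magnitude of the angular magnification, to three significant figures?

14.1

|M| = f_obj/|f_eye| = 113/8 = 14.125.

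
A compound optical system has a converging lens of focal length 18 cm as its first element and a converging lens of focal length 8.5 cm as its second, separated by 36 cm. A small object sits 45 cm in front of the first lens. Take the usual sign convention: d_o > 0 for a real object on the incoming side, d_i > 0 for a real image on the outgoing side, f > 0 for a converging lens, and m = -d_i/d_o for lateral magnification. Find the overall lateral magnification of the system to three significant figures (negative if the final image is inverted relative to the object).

First lens: d_i1 = 1/(1/18 - 1/45) = 30.000 cm.
m_1 = -(30.000)/45 = -0.6667.
The intermediate image is 30.000 cm to the right of lens 1, so d_o2 = L - d_i1 = 36 - 30.000 = 6.000 cm.
Second lens: d_i2 = 1/(1/8.5 - 1/(6.000)) = -20.400 cm.
m_2 = -(-20.400)/(6.000) = 3.4000.
Overall magnification: m = m_1 m_2 = -2.2667.

-2.27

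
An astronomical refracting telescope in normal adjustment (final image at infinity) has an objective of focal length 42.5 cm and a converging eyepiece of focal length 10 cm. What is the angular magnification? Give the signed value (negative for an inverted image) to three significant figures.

-4.25

M = -f_obj/f_eye = -42.5/(10) = -4.250.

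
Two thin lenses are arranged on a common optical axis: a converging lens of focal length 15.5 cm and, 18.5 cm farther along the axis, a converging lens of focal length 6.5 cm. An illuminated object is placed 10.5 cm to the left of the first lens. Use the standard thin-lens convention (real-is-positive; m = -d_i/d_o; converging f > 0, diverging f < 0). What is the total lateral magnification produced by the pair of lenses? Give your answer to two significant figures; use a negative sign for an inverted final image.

-0.45

Lens 1: 1/d_i1 = 1/f_1 - 1/d_o1 = 1/15.5 - 1/10.5 = -0.03072 cm^-1, so d_i1 = -32.550 cm.
m_1 = -(-32.550)/10.5 = 3.1000.
The intermediate image is virtual, 32.550 cm to the left of lens 1, so d_o2 = L - d_i1 = 18.5 - (-32.550) = 51.050 cm.
Lens 2: 1/d_i2 = 1/f_2 - 1/d_o2 = 1/6.5 - 1/(51.050) = 0.13426 cm^-1, so d_i2 = 7.448 cm.
m_2 = -(7.448)/(51.050) = -0.1459.
Total m = m_1 x m_2 = (3.1000)(-0.1459) = -0.4523.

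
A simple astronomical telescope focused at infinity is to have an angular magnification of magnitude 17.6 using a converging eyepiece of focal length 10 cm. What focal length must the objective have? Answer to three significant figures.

|M| = f_obj/|f_eye|, so f_obj = |M| x |f_eye| = 17.6 x 10 = 176.000 cm.

176 cm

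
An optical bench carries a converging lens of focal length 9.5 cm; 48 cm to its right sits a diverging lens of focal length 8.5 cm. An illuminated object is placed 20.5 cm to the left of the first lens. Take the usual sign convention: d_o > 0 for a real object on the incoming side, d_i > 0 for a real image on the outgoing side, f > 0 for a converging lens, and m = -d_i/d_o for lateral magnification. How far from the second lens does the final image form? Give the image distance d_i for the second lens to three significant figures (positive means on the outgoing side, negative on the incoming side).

First lens: d_i1 = 1/(1/9.5 - 1/20.5) = 17.705 cm.
Object distance for lens 2: d_o2 = 48 - 17.705 = 30.295 cm.
Second lens: d_i2 = 1/(1/(-8.5) - 1/(30.295)) = -6.638 cm.

-6.64 cm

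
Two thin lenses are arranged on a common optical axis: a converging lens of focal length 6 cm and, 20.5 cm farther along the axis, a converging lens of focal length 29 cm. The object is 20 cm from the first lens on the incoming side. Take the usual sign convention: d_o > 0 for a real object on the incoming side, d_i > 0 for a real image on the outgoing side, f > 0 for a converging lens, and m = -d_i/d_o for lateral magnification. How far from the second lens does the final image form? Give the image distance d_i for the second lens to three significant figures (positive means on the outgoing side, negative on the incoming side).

Lens 1: 1/d_i1 = 1/f_1 - 1/d_o1 = 1/6 - 1/20 = 0.11667 cm^-1, so d_i1 = 8.571 cm.
That image sits 11.929 cm in front of the second lens, so d_o2 = 11.929 cm.
Lens 2: 1/d_i2 = 1/f_2 - 1/d_o2 = 1/29 - 1/(11.929) = -0.04935 cm^-1, so d_i2 = -20.264 cm.

-20.3 cm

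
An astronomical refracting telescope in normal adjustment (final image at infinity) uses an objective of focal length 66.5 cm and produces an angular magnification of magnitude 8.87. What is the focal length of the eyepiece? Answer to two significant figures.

7.5 cm

|M| = f_obj/f_eye, so f_eye = f_obj/|M| = 66.5/8.87 = 7.497 cm.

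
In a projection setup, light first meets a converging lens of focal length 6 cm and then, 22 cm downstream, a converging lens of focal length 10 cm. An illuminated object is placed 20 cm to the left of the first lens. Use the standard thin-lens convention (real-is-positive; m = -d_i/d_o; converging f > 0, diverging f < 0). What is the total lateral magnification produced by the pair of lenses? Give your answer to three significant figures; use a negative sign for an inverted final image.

Applying the thin-lens equation to the first lens, 1/6 = 1/20 + 1/d_i1, which gives d_i1 = 8.571 cm.
Its lateral magnification is m_1 = -d_i1/d_o1 = -(8.571)/20 = -0.4286.
The intermediate image is 8.571 cm to the right of lens 1, so d_o2 = L - d_i1 = 22 - 8.571 = 13.429 cm.
Applying the thin-lens equation again with f_2 = 10 cm and d_o2 = 13.429 cm gives d_i2 = 39.167 cm.
m_2 = -(39.167)/(13.429) = -2.9167.
Total m = m_1 x m_2 = (-0.4286)(-2.9167) = 1.2500.

1.25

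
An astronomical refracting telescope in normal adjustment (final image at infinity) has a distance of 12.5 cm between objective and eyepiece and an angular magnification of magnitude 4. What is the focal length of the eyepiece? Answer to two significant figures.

2.5 cm

In normal adjustment the tube length equals f_obj + f_eye and |M| = f_obj/f_eye.
So f_obj = 4 f_eye and 4 f_eye + f_eye = 12.5 cm, giving f_eye = 12.5/5 = 2.500 cm and f_obj = 10.000 cm.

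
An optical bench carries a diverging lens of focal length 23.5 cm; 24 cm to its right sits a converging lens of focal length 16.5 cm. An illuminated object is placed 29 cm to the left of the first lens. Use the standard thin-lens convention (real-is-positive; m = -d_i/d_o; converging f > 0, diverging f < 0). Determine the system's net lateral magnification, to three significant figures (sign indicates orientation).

-0.361

First lens: d_i1 = 1/(1/(-23.5) - 1/29) = -12.981 cm.
m_1 = -(-12.981)/29 = 0.4476.
The intermediate image is virtual, 12.981 cm to the left of lens 1, so d_o2 = L - d_i1 = 24 - (-12.981) = 36.981 cm.
Second lens: d_i2 = 1/(1/16.5 - 1/(36.981)) = 29.793 cm.
m_2 = -(29.793)/(36.981) = -0.8056.
Overall magnification: m = m_1 m_2 = -0.3606.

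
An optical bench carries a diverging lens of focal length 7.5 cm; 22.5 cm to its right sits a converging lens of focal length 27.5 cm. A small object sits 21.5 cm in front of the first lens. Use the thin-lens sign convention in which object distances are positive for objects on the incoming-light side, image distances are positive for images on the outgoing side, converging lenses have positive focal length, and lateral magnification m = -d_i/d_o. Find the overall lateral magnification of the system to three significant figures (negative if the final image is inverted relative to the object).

-12.7

Lens 1: 1/d_i1 = 1/f_1 - 1/d_o1 = 1/(-7.5) - 1/21.5 = -0.17984 cm^-1, so d_i1 = -5.560 cm.
m_1 = -(-5.560)/21.5 = 0.2586.
The intermediate image is virtual, 5.560 cm to the left of lens 1, so d_o2 = L - d_i1 = 22.5 - (-5.560) = 28.060 cm.
Lens 2: 1/d_i2 = 1/f_2 - 1/d_o2 = 1/27.5 - 1/(28.060) = 0.00073 cm^-1, so d_i2 = 1377.115 cm.
m_2 = -(1377.115)/(28.060) = -49.0769.
Overall magnification: m = m_1 m_2 = -12.6923.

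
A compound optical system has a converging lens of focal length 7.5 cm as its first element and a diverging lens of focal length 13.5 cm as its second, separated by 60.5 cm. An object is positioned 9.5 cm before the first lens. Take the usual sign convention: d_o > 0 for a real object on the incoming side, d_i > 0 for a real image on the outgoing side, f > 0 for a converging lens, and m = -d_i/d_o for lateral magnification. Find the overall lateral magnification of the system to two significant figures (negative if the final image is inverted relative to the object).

Applying the thin-lens equation to the first lens, 1/7.5 = 1/9.5 + 1/d_i1, which gives d_i1 = 35.625 cm.
Its lateral magnification is m_1 = -d_i1/d_o1 = -(35.625)/9.5 = -3.7500.
Object distance for lens 2: d_o2 = 60.5 - 35.625 = 24.875 cm.
Applying the thin-lens equation again with f_2 = -13.5 cm and d_o2 = 24.875 cm gives d_i2 = -8.751 cm.
m_2 = -(-8.751)/(24.875) = 0.3518.
Total m = m_1 x m_2 = (-3.7500)(0.3518) = -1.3192.

-1.3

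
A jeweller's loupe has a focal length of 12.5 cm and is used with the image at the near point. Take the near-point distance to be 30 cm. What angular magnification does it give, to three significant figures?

3.40

M = 1 + D/f = 1 + 30/12.5 = 3.400.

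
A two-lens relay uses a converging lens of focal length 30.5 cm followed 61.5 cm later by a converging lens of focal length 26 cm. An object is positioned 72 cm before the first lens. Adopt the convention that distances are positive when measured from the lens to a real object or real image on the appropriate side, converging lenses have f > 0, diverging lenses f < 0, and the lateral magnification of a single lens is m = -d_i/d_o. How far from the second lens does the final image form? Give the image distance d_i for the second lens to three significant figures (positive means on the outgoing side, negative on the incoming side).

-12.8 cm

Applying the thin-lens equation to the first lens, 1/30.5 = 1/72 + 1/d_i1, which gives d_i1 = 52.916 cm.
Object distance for lens 2: d_o2 = 61.5 - 52.916 = 8.584 cm.
Applying the thin-lens equation again with f_2 = 26 cm and d_o2 = 8.584 cm gives d_i2 = -12.816 cm.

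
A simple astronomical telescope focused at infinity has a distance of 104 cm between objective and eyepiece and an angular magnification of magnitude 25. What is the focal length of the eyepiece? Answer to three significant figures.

4.00 cm

In normal adjustment the tube length equals f_obj + f_eye and |M| = f_obj/f_eye.
So f_obj = 25 f_eye and 25 f_eye + f_eye = 104 cm, giving f_eye = 104/26 = 4.000 cm and f_obj = 100.000 cm.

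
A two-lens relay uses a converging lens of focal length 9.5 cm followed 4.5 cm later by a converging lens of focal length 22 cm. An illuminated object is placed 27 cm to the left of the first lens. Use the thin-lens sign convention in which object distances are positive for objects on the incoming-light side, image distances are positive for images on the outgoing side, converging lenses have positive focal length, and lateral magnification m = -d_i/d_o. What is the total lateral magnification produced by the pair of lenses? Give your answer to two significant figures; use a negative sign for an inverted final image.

First lens: d_i1 = 1/(1/9.5 - 1/27) = 14.657 cm.
m_1 = -(14.657)/27 = -0.5429.
Since 14.657 cm > 4.5 cm, the first image lies past the second lens and serves as a virtual object: d_o2 = L - d_i1 = -10.157 cm.
Second lens: d_i2 = 1/(1/22 - 1/(-10.157)) = 6.949 cm.
m_2 = -(6.949)/(-10.157) = 0.6841.
Total m = m_1 x m_2 = (-0.5429)(0.6841) = -0.3714.

-0.37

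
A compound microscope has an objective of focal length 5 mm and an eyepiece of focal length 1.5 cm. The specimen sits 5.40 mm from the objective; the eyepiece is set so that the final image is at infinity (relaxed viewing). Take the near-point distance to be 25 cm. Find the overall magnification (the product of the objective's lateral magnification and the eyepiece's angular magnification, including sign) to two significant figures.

Convert to cm: f_obj = 5 mm = 0.5 cm; d_o = 5.40 mm = 0.54 cm.
Objective: 1/d_i = 1/f_obj - 1/d_o = 1/0.5 - 1/0.54 = 0.14815 cm^-1, so d_i = 6.750 cm.
m_obj = -d_i/d_o = -6.750/0.54 = -12.500.
Eyepiece angular magnification (image at infinity): M_eye = D/f_e = 25/1.5 = 16.667.
Overall M = m_obj x M_eye = (-12.500)(16.667) = -208.33.

-210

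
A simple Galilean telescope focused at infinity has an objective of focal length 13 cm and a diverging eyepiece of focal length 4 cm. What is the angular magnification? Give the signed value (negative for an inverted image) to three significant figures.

3.25

M = -f_obj/f_eye = -13/(-4) = 3.250.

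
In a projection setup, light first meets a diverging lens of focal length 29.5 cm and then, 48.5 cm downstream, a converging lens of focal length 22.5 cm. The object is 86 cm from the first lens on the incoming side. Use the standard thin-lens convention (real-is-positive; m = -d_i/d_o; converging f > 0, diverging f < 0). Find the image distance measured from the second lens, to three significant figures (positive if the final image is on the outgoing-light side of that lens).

First lens: d_i1 = 1/(1/(-29.5) - 1/86) = -21.965 cm.
The intermediate image is virtual, 21.965 cm to the left of lens 1, so d_o2 = L - d_i1 = 48.5 - (-21.965) = 70.465 cm.
Second lens: d_i2 = 1/(1/22.5 - 1/(70.465)) = 33.054 cm.

33.1 cm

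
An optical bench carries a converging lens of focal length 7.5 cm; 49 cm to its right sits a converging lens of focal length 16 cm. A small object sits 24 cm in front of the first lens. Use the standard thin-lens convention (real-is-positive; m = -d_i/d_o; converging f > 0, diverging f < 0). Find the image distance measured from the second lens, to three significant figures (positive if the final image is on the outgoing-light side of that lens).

27.6 cm

First lens: d_i1 = 1/(1/7.5 - 1/24) = 10.909 cm.
That image sits 38.091 cm in front of the second lens, so d_o2 = 38.091 cm.
Second lens: d_i2 = 1/(1/16 - 1/(38.091)) = 27.588 cm.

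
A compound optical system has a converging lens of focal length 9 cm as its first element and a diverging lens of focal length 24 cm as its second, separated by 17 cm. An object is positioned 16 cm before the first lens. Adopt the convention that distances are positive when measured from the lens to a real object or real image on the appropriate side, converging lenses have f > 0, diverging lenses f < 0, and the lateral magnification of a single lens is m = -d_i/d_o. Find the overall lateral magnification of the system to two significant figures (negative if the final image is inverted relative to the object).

Lens 1: 1/d_i1 = 1/f_1 - 1/d_o1 = 1/9 - 1/16 = 0.04861 cm^-1, so d_i1 = 20.571 cm.
m_1 = -(20.571)/16 = -1.2857.
Since 20.571 cm > 17 cm, the first image lies past the second lens and serves as a virtual object: d_o2 = L - d_i1 = -3.571 cm.
Lens 2: 1/d_i2 = 1/f_2 - 1/d_o2 = 1/(-24) - 1/(-3.571) = 0.23833 cm^-1, so d_i2 = 4.196 cm.
m_2 = -(4.196)/(-3.571) = 1.1748.
The system's lateral magnification is m_1 m_2 = (-1.2857)(1.1748) = -1.5105.

-1.5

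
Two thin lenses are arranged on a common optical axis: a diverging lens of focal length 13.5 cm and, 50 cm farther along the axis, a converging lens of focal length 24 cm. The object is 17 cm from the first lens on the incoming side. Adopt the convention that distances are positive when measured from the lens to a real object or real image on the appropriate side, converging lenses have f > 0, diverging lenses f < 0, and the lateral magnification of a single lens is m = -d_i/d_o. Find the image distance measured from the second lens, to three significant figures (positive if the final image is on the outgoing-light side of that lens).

First lens: d_i1 = 1/(1/(-13.5) - 1/17) = -7.525 cm.
With d_i1 < 0 the first image is virtual and lies on the object side; the object distance for lens 2 is d_o2 = 50 - (-7.525) = 57.525 cm.
Second lens: d_i2 = 1/(1/24 - 1/(57.525)) = 41.181 cm.

41.2 cm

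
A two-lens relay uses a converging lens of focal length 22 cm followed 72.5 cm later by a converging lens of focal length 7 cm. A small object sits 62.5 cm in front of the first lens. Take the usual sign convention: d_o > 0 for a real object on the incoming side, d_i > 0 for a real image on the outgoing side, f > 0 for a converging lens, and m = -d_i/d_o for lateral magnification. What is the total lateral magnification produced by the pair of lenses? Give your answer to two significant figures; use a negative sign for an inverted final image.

Lens 1: 1/d_i1 = 1/f_1 - 1/d_o1 = 1/22 - 1/62.5 = 0.02945 cm^-1, so d_i1 = 33.951 cm.
m_1 = -(33.951)/62.5 = -0.5432.
Object distance for lens 2: d_o2 = 72.5 - 33.951 = 38.549 cm.
Lens 2: 1/d_i2 = 1/f_2 - 1/d_o2 = 1/7 - 1/(38.549) = 0.11692 cm^-1, so d_i2 = 8.553 cm.
m_2 = -(8.553)/(38.549) = -0.2219.
The system's lateral magnification is m_1 m_2 = (-0.5432)(-0.2219) = 0.1205.

0.12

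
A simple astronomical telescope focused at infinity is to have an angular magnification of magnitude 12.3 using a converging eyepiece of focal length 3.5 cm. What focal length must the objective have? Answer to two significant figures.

|M| = f_obj/|f_eye|, so f_obj = |M| x |f_eye| = 12.3 x 3.5 = 43.050 cm.

43 cm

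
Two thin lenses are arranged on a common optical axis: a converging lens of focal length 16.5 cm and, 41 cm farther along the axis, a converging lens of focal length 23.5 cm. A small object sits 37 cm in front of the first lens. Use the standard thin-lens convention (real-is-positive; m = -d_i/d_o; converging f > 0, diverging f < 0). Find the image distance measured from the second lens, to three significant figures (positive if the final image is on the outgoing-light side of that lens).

-21.5 cm

Applying the thin-lens equation to the first lens, 1/16.5 = 1/37 + 1/d_i1, which gives d_i1 = 29.780 cm.
Object distance for lens 2: d_o2 = 41 - 29.780 = 11.220 cm.
Applying the thin-lens equation again with f_2 = 23.5 cm and d_o2 = 11.220 cm gives d_i2 = -21.470 cm.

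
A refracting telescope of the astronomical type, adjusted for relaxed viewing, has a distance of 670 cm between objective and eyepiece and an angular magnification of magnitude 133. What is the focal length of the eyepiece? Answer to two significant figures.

5.0 cm

In normal adjustment the tube length equals f_obj + f_eye and |M| = f_obj/f_eye.
So f_obj = 133 f_eye and 133 f_eye + f_eye = 670 cm, giving f_eye = 670/134 = 5.000 cm and f_obj = 665.000 cm.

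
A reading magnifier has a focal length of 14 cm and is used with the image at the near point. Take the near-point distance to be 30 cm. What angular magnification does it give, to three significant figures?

3.14

M = 1 + D/f = 1 + 30/14 = 3.143.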